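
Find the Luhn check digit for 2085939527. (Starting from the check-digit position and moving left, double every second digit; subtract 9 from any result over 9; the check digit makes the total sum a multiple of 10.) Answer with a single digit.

Partial digits right→left: 7 2 5 9 3 9 5 8 0 2
Double every second digit counting from the check-digit position (so the 1st, 3rd, 5th, ... of the partial from the right).
  doubled (with −9 where >9): 5 1 6 1 0 → sum 13
  kept as-is: 2 9 9 8 2 → sum 30
Total = 13 + 30 = 43.
Check digit = (10 − (43 mod 10)) mod 10 = 7.

7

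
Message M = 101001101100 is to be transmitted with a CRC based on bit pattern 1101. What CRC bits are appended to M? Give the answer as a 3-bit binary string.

Append 3 zeros: 101001101100000. Divide by 1101 (XOR where the leading bit is 1):
  pos 0: 1010 XOR 1101 = 0111
  pos 1: 1110 XOR 1101 = 0011
  pos 3: 1111 XOR 1101 = 0010
  pos 5: 1001 XOR 1101 = 0100
  pos 6: 1001 XOR 1101 = 0100
  pos 7: 1000 XOR 1101 = 0101
  pos 8: 1010 XOR 1101 = 0111
  pos 9: 1110 XOR 1101 = 0011
  pos 11: 1100 XOR 1101 = 0001
Remainder (last 3 bits) = 001. This is the CRC / FCS.

001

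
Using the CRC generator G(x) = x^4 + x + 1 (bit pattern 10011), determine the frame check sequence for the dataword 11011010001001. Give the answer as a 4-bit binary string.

Append 4 zeros: 110110100010010000. Divide by 10011 (XOR where the leading bit is 1):
  pos 0: 11011 XOR 10011 = 01000
  pos 1: 10000 XOR 10011 = 00011
  pos 4: 11100 XOR 10011 = 01111
  pos 5: 11110 XOR 10011 = 01101
  pos 6: 11011 XOR 10011 = 01000
  pos 7: 10000 XOR 10011 = 00011
  pos 10: 11010 XOR 10011 = 01001
  pos 11: 10010 XOR 10011 = 00001
Remainder (last 4 bits) = 0100. This is the CRC / FCS.

0100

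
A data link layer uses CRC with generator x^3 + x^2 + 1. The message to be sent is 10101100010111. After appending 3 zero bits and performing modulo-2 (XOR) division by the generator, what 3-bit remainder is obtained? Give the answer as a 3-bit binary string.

001

Append 3 zeros: 10101100010111000. Divide by 1101 (XOR where the leading bit is 1):
  pos 0: 1010 XOR 1101 = 0111
  pos 1: 1111 XOR 1101 = 0010
  pos 3: 1010 XOR 1101 = 0111
  pos 4: 1110 XOR 1101 = 0011
  pos 6: 1101 XOR 1101 = 0000
  pos 11: 1110 XOR 1101 = 0011
  pos 13: 1100 XOR 1101 = 0001
Remainder (last 3 bits) = 001. This is the CRC / FCS.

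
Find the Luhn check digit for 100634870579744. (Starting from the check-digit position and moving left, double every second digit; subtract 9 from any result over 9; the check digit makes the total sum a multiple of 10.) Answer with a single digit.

Partial digits right→left: 4 4 7 9 7 5 0 7 8 4 3 6 0 0 1
Double every second digit counting from the check-digit position (so the 1st, 3rd, 5th, ... of the partial from the right).
  doubled (with −9 where >9): 8 5 5 0 7 6 0 2 → sum 33
  kept as-is: 4 9 5 7 4 6 0 → sum 35
Total = 33 + 35 = 68.
Check digit = (10 − (68 mod 10)) mod 10 = 2.

2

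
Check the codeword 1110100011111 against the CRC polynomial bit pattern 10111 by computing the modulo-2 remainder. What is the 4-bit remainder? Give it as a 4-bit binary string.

Modulo-2 division of 1110100011111 by 10111:
  pos 0: 11101 XOR 10111 = 01010
  pos 1: 10100 XOR 10111 = 00011
  pos 4: 11001 XOR 10111 = 01110
  pos 5: 11101 XOR 10111 = 01010
  pos 6: 10101 XOR 10111 = 00010
Remainder = 1011 (nonzero — an error is detected).

1011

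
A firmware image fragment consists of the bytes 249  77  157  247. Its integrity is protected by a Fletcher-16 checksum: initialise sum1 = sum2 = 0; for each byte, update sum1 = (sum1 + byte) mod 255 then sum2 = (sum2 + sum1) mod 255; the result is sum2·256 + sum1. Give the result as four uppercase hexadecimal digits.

03DC

Running sums (mod 255):
  after byte 0 (249): sum1=249, sum2=249
  after byte 1 (77): sum1=71, sum2=65
  after byte 2 (157): sum1=228, sum2=38
  after byte 3 (247): sum1=220, sum2=3
Checksum = sum2·256 + sum1 = 3·256 + 220 = 988 = 0x03DC.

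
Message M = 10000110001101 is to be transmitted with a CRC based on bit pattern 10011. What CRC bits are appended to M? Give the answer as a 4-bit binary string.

Append 4 zeros: 100001100011010000. Divide by 10011 (XOR where the leading bit is 1):
  pos 0: 10000 XOR 10011 = 00011
  pos 3: 11110 XOR 10011 = 01101
  pos 4: 11010 XOR 10011 = 01001
  pos 5: 10010 XOR 10011 = 00001
  pos 9: 11101 XOR 10011 = 01110
  pos 10: 11100 XOR 10011 = 01111
  pos 11: 11110 XOR 10011 = 01101
  pos 12: 11010 XOR 10011 = 01001
  pos 13: 10010 XOR 10011 = 00001
Remainder (last 4 bits) = 0001. This is the CRC / FCS.

0001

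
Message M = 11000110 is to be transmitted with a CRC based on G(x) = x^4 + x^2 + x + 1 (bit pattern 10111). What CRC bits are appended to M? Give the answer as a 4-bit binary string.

1010

Append 4 zeros: 110001100000. Divide by 10111 (XOR where the leading bit is 1):
  pos 0: 11000 XOR 10111 = 01111
  pos 1: 11111 XOR 10111 = 01000
  pos 2: 10001 XOR 10111 = 00110
  pos 4: 11000 XOR 10111 = 01111
  pos 5: 11110 XOR 10111 = 01001
  pos 6: 10010 XOR 10111 = 00101
Remainder (last 4 bits) = 1010. This is the CRC / FCS.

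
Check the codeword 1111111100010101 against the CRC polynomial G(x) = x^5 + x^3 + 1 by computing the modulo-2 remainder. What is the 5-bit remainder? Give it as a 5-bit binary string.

00000

Modulo-2 division of 1111111100010101 by 101001:
  pos 0: 111111 XOR 101001 = 010110
  pos 1: 101101 XOR 101001 = 000100
  pos 4: 100100 XOR 101001 = 001101
  pos 6: 110101 XOR 101001 = 011100
  pos 7: 111000 XOR 101001 = 010001
  pos 8: 100011 XOR 101001 = 001010
  pos 10: 101001 XOR 101001 = 000000
Remainder = 00000 (zero — the frame passes the CRC check).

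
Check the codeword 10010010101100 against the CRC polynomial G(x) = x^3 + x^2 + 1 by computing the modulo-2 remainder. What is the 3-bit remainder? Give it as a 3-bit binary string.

Modulo-2 division of 10010010101100 by 1101:
  pos 0: 1001 XOR 1101 = 0100
  pos 1: 1000 XOR 1101 = 0101
  pos 2: 1010 XOR 1101 = 0111
  pos 3: 1111 XOR 1101 = 0010
  pos 5: 1001 XOR 1101 = 0100
  pos 6: 1000 XOR 1101 = 0101
  pos 7: 1011 XOR 1101 = 0110
  pos 8: 1101 XOR 1101 = 0000
Remainder = 000 (zero — the frame passes the CRC check).

000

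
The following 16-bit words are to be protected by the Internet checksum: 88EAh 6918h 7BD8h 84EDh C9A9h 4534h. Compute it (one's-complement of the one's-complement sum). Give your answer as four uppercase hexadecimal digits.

FE58

One's-complement addition (fold any carry out of bit 15 back into bit 0):
  0x88EA + 0x6918 = 0x0F202
  0xF202 + 0x7BD8 = 0x16DDA → wrap carry → 0x6DDB
  0x6DDB + 0x84ED = 0x0F2C8
  0xF2C8 + 0xC9A9 = 0x1BC71 → wrap carry → 0xBC72
  0xBC72 + 0x4534 = 0x101A6 → wrap carry → 0x01A7
One's-complement sum = 0x01A7.
Checksum = ~0x01A7 & 0xFFFF = 0xFE58.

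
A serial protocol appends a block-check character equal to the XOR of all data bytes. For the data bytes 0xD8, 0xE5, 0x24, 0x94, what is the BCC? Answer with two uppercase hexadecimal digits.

8D

XOR the bytes together:
  start with 0xD8
  0xD8 ⊕ 0xE5 = 0x3D
  0x3D ⊕ 0x24 = 0x19
  0x19 ⊕ 0x94 = 0x8D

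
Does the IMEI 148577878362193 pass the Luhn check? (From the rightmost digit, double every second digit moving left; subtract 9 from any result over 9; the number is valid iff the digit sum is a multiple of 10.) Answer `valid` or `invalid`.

valid

From the right, keep odd positions and double even positions (subtract 9 from any doubled value over 9):
  doubled (positions 2,4,...): 9 4 6 5 5 1 8 → sum 38
  kept (positions 1,3,...): 3 1 6 8 8 7 8 1 → sum 42
Total = 80.
80 mod 10 = 0, so the number is valid.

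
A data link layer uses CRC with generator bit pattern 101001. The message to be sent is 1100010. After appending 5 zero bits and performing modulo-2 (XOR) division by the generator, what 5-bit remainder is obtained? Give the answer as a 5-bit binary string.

01110

Append 5 zeros: 110001000000. Divide by 101001 (XOR where the leading bit is 1):
  pos 0: 110001 XOR 101001 = 011000
  pos 1: 110000 XOR 101001 = 011001
  pos 2: 110010 XOR 101001 = 011011
  pos 3: 110110 XOR 101001 = 011111
  pos 4: 111110 XOR 101001 = 010111
  pos 5: 101110 XOR 101001 = 000111
Remainder (last 5 bits) = 01110. This is the CRC / FCS.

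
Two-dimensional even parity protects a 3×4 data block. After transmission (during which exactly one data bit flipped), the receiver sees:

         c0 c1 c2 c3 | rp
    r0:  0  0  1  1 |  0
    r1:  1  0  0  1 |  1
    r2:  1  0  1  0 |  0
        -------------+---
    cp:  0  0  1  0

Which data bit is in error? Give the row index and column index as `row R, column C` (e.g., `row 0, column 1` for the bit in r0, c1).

Recompute each row's even parity and compare to rp:
  r0: data parity 0, sent rp 0 → ok
  r1: data parity 0, sent rp 1 → mismatch
  r2: data parity 0, sent rp 0 → ok
Recompute each column's even parity and compare to cp:
  c0: data parity 0, sent cp 0 → ok
  c1: data parity 0, sent cp 0 → ok
  c2: data parity 0, sent cp 1 → mismatch
  c3: data parity 0, sent cp 0 → ok
Exactly one row (r1) and one column (c2) fail → the flipped bit is at their intersection.

row 1, column 2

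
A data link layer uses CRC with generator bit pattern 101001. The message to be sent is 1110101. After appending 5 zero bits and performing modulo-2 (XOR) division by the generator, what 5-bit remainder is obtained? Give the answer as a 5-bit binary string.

00101

Append 5 zeros: 111010100000. Divide by 101001 (XOR where the leading bit is 1):
  pos 0: 111010 XOR 101001 = 010011
  pos 1: 100111 XOR 101001 = 001110
  pos 3: 111000 XOR 101001 = 010001
  pos 4: 100010 XOR 101001 = 001011
  pos 6: 101100 XOR 101001 = 000101
Remainder (last 5 bits) = 00101. This is the CRC / FCS.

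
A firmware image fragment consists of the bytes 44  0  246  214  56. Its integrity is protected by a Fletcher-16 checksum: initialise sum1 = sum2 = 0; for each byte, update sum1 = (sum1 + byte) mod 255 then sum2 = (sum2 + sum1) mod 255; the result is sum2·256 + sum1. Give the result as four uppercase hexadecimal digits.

Running sums (mod 255):
  after byte 0 (44): sum1=44, sum2=44
  after byte 1 (0): sum1=44, sum2=88
  after byte 2 (246): sum1=35, sum2=123
  after byte 3 (214): sum1=249, sum2=117
  after byte 4 (56): sum1=50, sum2=167
Checksum = sum2·256 + sum1 = 167·256 + 50 = 42802 = 0xA732.

A732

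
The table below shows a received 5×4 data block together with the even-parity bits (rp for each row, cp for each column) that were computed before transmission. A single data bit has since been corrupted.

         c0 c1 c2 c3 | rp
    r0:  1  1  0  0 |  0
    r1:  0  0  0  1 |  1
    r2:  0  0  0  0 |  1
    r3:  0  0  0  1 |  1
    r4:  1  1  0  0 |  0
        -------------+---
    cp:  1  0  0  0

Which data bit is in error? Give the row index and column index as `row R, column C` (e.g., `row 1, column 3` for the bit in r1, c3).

row 2, column 0

Recompute each row's even parity and compare to rp:
  r0: data parity 0, sent rp 0 → ok
  r1: data parity 1, sent rp 1 → ok
  r2: data parity 0, sent rp 1 → mismatch
  r3: data parity 1, sent rp 1 → ok
  r4: data parity 0, sent rp 0 → ok
Recompute each column's even parity and compare to cp:
  c0: data parity 0, sent cp 1 → mismatch
  c1: data parity 0, sent cp 0 → ok
  c2: data parity 0, sent cp 0 → ok
  c3: data parity 0, sent cp 0 → ok
Exactly one row (r2) and one column (c0) fail → the flipped bit is at their intersection.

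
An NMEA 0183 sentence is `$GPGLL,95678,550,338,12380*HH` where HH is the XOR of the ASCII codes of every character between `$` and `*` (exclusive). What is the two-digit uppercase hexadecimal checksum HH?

XOR the ASCII codes of the payload characters:
  'G' = 0x47 → acc = 0x47
  'P' = 0x50 → acc = 0x17
  'G' = 0x47 → acc = 0x50
  'L' = 0x4C → acc = 0x1C
  'L' = 0x4C → acc = 0x50
  ',' = 0x2C → acc = 0x7C
  '9' = 0x39 → acc = 0x45
  '5' = 0x35 → acc = 0x70
  '6' = 0x36 → acc = 0x46
  '7' = 0x37 → acc = 0x71
  '8' = 0x38 → acc = 0x49
  ',' = 0x2C → acc = 0x65
  '5' = 0x35 → acc = 0x50
  '5' = 0x35 → acc = 0x65
  '0' = 0x30 → acc = 0x55
  ',' = 0x2C → acc = 0x79
  '3' = 0x33 → acc = 0x4A
  '3' = 0x33 → acc = 0x79
  '8' = 0x38 → acc = 0x41
  ',' = 0x2C → acc = 0x6D
  '1' = 0x31 → acc = 0x5C
  '2' = 0x32 → acc = 0x6E
  '3' = 0x33 → acc = 0x5D
  '8' = 0x38 → acc = 0x65
  '0' = 0x30 → acc = 0x55
Checksum = 0x55.

55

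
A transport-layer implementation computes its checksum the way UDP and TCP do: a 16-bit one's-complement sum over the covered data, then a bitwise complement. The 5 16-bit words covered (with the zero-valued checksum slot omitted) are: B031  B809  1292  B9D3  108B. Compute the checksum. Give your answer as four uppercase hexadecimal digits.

One's-complement addition (fold any carry out of bit 15 back into bit 0):
  0xB031 + 0xB809 = 0x1683A → wrap carry → 0x683B
  0x683B + 0x1292 = 0x07ACD
  0x7ACD + 0xB9D3 = 0x134A0 → wrap carry → 0x34A1
  0x34A1 + 0x108B = 0x0452C
One's-complement sum = 0x452C.
Checksum = ~0x452C & 0xFFFF = 0xBAD3.

BAD3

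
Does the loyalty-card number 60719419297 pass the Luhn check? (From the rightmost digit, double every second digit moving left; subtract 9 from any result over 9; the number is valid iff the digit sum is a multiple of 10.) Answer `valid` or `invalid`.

valid

From the right, keep odd positions and double even positions (subtract 9 from any doubled value over 9):
  doubled (positions 2,4,...): 9 9 8 2 0 → sum 28
  kept (positions 1,3,...): 7 2 1 9 7 6 → sum 32
Total = 60.
60 mod 10 = 0, so the number is valid.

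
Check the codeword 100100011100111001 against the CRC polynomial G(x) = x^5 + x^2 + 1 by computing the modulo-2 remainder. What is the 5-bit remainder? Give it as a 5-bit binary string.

10100

Modulo-2 division of 100100011100111001 by 100101:
  pos 0: 100100 XOR 100101 = 000001
  pos 5: 101110 XOR 100101 = 001011
  pos 7: 101101 XOR 100101 = 001000
  pos 9: 100011 XOR 100101 = 000110
  pos 12: 110001 XOR 100101 = 010100
Remainder = 10100 (nonzero — an error is detected).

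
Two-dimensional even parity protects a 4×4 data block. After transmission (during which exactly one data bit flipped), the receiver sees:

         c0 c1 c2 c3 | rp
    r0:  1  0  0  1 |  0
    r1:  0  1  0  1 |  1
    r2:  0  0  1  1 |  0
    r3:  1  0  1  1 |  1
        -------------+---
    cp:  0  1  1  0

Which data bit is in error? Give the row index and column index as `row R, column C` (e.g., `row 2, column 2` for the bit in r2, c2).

row 1, column 2

Recompute each row's even parity and compare to rp:
  r0: data parity 0, sent rp 0 → ok
  r1: data parity 0, sent rp 1 → mismatch
  r2: data parity 0, sent rp 0 → ok
  r3: data parity 1, sent rp 1 → ok
Recompute each column's even parity and compare to cp:
  c0: data parity 0, sent cp 0 → ok
  c1: data parity 1, sent cp 1 → ok
  c2: data parity 0, sent cp 1 → mismatch
  c3: data parity 0, sent cp 0 → ok
Exactly one row (r1) and one column (c2) fail → the flipped bit is at their intersection.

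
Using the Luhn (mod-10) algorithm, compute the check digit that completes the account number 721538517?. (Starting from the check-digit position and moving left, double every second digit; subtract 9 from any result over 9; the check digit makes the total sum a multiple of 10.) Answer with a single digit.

5

Partial digits right→left: 7 1 5 8 3 5 1 2 7
Double every second digit counting from the check-digit position (so the 1st, 3rd, 5th, ... of the partial from the right).
  doubled (with −9 where >9): 5 1 6 2 5 → sum 19
  kept as-is: 1 8 5 2 → sum 16
Total = 19 + 16 = 35.
Check digit = (10 − (35 mod 10)) mod 10 = 5.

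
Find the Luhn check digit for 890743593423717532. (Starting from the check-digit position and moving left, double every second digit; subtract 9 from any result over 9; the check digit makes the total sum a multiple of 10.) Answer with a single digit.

Partial digits right→left: 2 3 5 7 1 7 3 2 4 3 9 5 3 4 7 0 9 8
Double every second digit counting from the check-digit position (so the 1st, 3rd, 5th, ... of the partial from the right).
  doubled (with −9 where >9): 4 1 2 6 8 9 6 5 9 → sum 50
  kept as-is: 3 7 7 2 3 5 4 0 8 → sum 39
Total = 50 + 39 = 89.
Check digit = (10 − (89 mod 10)) mod 10 = 1.

1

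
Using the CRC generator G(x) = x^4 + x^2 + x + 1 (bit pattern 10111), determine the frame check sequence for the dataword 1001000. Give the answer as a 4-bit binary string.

Append 4 zeros: 10010000000. Divide by 10111 (XOR where the leading bit is 1):
  pos 0: 10010 XOR 10111 = 00101
  pos 2: 10100 XOR 10111 = 00011
  pos 5: 11000 XOR 10111 = 01111
  pos 6: 11110 XOR 10111 = 01001
Remainder (last 4 bits) = 1001. This is the CRC / FCS.

1001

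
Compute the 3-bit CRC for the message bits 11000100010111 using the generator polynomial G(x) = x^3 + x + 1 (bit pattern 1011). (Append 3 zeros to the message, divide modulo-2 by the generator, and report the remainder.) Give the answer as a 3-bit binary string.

Append 3 zeros: 11000100010111000. Divide by 1011 (XOR where the leading bit is 1):
  pos 0: 1100 XOR 1011 = 0111
  pos 1: 1110 XOR 1011 = 0101
  pos 2: 1011 XOR 1011 = 0000
  pos 9: 1011 XOR 1011 = 0000
  pos 13: 1000 XOR 1011 = 0011
Remainder (last 3 bits) = 011. This is the CRC / FCS.

011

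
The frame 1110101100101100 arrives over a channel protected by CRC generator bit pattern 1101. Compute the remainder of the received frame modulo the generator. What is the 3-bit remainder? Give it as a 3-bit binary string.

Modulo-2 division of 1110101100101100 by 1101:
  pos 0: 1110 XOR 1101 = 0011
  pos 2: 1110 XOR 1101 = 0011
  pos 4: 1111 XOR 1101 = 0010
  pos 6: 1000 XOR 1101 = 0101
  pos 7: 1011 XOR 1101 = 0110
  pos 8: 1100 XOR 1101 = 0001
  pos 11: 1110 XOR 1101 = 0011
Remainder = 110 (nonzero — an error is detected).

110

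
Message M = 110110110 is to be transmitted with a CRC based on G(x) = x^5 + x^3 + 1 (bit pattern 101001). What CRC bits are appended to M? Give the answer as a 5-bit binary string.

Append 5 zeros: 11011011000000. Divide by 101001 (XOR where the leading bit is 1):
  pos 0: 110110 XOR 101001 = 011111
  pos 1: 111111 XOR 101001 = 010110
  pos 2: 101101 XOR 101001 = 000100
  pos 5: 100000 XOR 101001 = 001001
  pos 7: 100100 XOR 101001 = 001101
Remainder (last 5 bits) = 11010. This is the CRC / FCS.

11010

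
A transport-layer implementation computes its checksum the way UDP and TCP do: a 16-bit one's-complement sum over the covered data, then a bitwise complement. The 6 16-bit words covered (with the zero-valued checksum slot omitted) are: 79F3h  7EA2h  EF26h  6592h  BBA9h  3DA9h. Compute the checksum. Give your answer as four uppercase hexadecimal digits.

One's-complement addition (fold any carry out of bit 15 back into bit 0):
  0x79F3 + 0x7EA2 = 0x0F895
  0xF895 + 0xEF26 = 0x1E7BB → wrap carry → 0xE7BC
  0xE7BC + 0x6592 = 0x14D4E → wrap carry → 0x4D4F
  0x4D4F + 0xBBA9 = 0x108F8 → wrap carry → 0x08F9
  0x08F9 + 0x3DA9 = 0x046A2
One's-complement sum = 0x46A2.
Checksum = ~0x46A2 & 0xFFFF = 0xB95D.

B95D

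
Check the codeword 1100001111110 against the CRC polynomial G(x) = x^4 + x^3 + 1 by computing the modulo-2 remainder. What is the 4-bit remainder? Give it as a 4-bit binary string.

1101

Modulo-2 division of 1100001111110 by 11001:
  pos 0: 11000 XOR 11001 = 00001
  pos 4: 10111 XOR 11001 = 01110
  pos 5: 11101 XOR 11001 = 00100
  pos 7: 10011 XOR 11001 = 01010
  pos 8: 10100 XOR 11001 = 01101
Remainder = 1101 (nonzero — an error is detected).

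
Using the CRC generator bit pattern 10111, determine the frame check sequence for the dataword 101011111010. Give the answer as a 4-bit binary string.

Append 4 zeros: 1010111110100000. Divide by 10111 (XOR where the leading bit is 1):
  pos 0: 10101 XOR 10111 = 00010
  pos 3: 10111 XOR 10111 = 00000
  pos 8: 10100 XOR 10111 = 00011
  pos 11: 11000 XOR 10111 = 01111
Remainder (last 4 bits) = 1111. This is the CRC / FCS.

1111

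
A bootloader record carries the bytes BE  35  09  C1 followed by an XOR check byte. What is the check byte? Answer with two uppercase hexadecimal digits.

43

XOR the bytes together:
  start with 0xBE
  0xBE ⊕ 0x35 = 0x8B
  0x8B ⊕ 0x09 = 0x82
  0x82 ⊕ 0xC1 = 0x43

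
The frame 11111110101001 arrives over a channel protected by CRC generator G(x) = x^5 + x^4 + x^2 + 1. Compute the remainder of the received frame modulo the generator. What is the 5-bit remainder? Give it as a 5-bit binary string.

Modulo-2 division of 11111110101001 by 110101:
  pos 0: 111111 XOR 110101 = 001010
  pos 2: 101010 XOR 110101 = 011111
  pos 3: 111111 XOR 110101 = 001010
  pos 5: 101001 XOR 110101 = 011100
  pos 6: 111000 XOR 110101 = 001101
  pos 8: 110101 XOR 110101 = 000000
Remainder = 00000 (zero — the frame passes the CRC check).

00000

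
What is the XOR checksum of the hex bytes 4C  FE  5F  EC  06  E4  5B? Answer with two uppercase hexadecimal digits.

B8

XOR the bytes together:
  start with 0x4C
  0x4C ⊕ 0xFE = 0xB2
  0xB2 ⊕ 0x5F = 0xED
  0xED ⊕ 0xEC = 0x01
  0x01 ⊕ 0x06 = 0x07
  0x07 ⊕ 0xE4 = 0xE3
  0xE3 ⊕ 0x5B = 0xB8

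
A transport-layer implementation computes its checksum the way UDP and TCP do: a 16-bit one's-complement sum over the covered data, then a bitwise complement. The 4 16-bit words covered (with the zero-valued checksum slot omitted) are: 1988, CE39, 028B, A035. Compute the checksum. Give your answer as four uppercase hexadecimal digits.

757D

One's-complement addition (fold any carry out of bit 15 back into bit 0):
  0x1988 + 0xCE39 = 0x0E7C1
  0xE7C1 + 0x028B = 0x0EA4C
  0xEA4C + 0xA035 = 0x18A81 → wrap carry → 0x8A82
One's-complement sum = 0x8A82.
Checksum = ~0x8A82 & 0xFFFF = 0x757D.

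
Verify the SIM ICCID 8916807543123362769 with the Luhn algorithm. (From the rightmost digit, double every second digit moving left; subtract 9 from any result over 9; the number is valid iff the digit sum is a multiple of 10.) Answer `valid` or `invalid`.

valid

From the right, keep odd positions and double even positions (subtract 9 from any doubled value over 9):
  doubled (positions 2,4,...): 3 4 6 4 6 1 0 3 9 → sum 36
  kept (positions 1,3,...): 9 7 6 3 1 4 7 8 1 8 → sum 54
Total = 90.
90 mod 10 = 0, so the number is valid.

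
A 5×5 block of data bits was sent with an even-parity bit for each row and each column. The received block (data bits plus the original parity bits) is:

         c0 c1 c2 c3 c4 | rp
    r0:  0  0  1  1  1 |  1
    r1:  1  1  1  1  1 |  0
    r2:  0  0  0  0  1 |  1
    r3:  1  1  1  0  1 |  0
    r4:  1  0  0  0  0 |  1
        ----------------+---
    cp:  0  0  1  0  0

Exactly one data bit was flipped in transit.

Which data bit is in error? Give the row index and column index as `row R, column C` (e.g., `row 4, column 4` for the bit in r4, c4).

row 1, column 0

Recompute each row's even parity and compare to rp:
  r0: data parity 1, sent rp 1 → ok
  r1: data parity 1, sent rp 0 → mismatch
  r2: data parity 1, sent rp 1 → ok
  r3: data parity 0, sent rp 0 → ok
  r4: data parity 1, sent rp 1 → ok
Recompute each column's even parity and compare to cp:
  c0: data parity 1, sent cp 0 → mismatch
  c1: data parity 0, sent cp 0 → ok
  c2: data parity 1, sent cp 1 → ok
  c3: data parity 0, sent cp 0 → ok
  c4: data parity 0, sent cp 0 → ok
Exactly one row (r1) and one column (c0) fail → the flipped bit is at their intersection.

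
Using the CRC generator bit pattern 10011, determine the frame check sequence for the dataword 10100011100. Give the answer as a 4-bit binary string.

Append 4 zeros: 101000111000000. Divide by 10011 (XOR where the leading bit is 1):
  pos 0: 10100 XOR 10011 = 00111
  pos 2: 11101 XOR 10011 = 01110
  pos 3: 11101 XOR 10011 = 01110
  pos 4: 11101 XOR 10011 = 01110
  pos 5: 11100 XOR 10011 = 01111
  pos 6: 11110 XOR 10011 = 01101
  pos 7: 11010 XOR 10011 = 01001
  pos 8: 10010 XOR 10011 = 00001
Remainder (last 4 bits) = 0100. This is the CRC / FCS.

0100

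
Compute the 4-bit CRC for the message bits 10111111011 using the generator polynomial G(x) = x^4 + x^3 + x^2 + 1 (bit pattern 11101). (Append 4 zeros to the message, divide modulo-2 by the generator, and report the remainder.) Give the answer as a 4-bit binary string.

1110

Append 4 zeros: 101111110110000. Divide by 11101 (XOR where the leading bit is 1):
  pos 0: 10111 XOR 11101 = 01010
  pos 1: 10101 XOR 11101 = 01000
  pos 2: 10001 XOR 11101 = 01100
  pos 3: 11001 XOR 11101 = 00100
  pos 5: 10001 XOR 11101 = 01100
  pos 6: 11001 XOR 11101 = 00100
  pos 8: 10000 XOR 11101 = 01101
  pos 9: 11010 XOR 11101 = 00111
Remainder (last 4 bits) = 1110. This is the CRC / FCS.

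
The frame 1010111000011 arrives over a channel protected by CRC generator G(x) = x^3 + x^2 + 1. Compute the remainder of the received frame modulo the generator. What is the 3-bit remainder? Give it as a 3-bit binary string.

000

Modulo-2 division of 1010111000011 by 1101:
  pos 0: 1010 XOR 1101 = 0111
  pos 1: 1111 XOR 1101 = 0010
  pos 3: 1011 XOR 1101 = 0110
  pos 4: 1100 XOR 1101 = 0001
  pos 7: 1000 XOR 1101 = 0101
  pos 8: 1011 XOR 1101 = 0110
  pos 9: 1101 XOR 1101 = 0000
Remainder = 000 (zero — the frame passes the CRC check).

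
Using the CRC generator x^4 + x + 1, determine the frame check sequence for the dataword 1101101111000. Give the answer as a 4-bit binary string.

0010

Append 4 zeros: 11011011110000000. Divide by 10011 (XOR where the leading bit is 1):
  pos 0: 11011 XOR 10011 = 01000
  pos 1: 10000 XOR 10011 = 00011
  pos 4: 11111 XOR 10011 = 01100
  pos 5: 11001 XOR 10011 = 01010
  pos 6: 10100 XOR 10011 = 00111
  pos 8: 11100 XOR 10011 = 01111
  pos 9: 11110 XOR 10011 = 01101
  pos 10: 11010 XOR 10011 = 01001
  pos 11: 10010 XOR 10011 = 00001
Remainder (last 4 bits) = 0010. This is the CRC / FCS.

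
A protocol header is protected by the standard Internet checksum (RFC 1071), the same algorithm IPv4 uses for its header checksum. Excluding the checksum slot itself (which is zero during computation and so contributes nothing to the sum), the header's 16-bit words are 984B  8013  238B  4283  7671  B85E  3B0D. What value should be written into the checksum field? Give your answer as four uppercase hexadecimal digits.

One's-complement addition (fold any carry out of bit 15 back into bit 0):
  0x984B + 0x8013 = 0x1185E → wrap carry → 0x185F
  0x185F + 0x238B = 0x03BEA
  0x3BEA + 0x4283 = 0x07E6D
  0x7E6D + 0x7671 = 0x0F4DE
  0xF4DE + 0xB85E = 0x1AD3C → wrap carry → 0xAD3D
  0xAD3D + 0x3B0D = 0x0E84A
One's-complement sum = 0xE84A.
Checksum = ~0xE84A & 0xFFFF = 0x17B5.

17B5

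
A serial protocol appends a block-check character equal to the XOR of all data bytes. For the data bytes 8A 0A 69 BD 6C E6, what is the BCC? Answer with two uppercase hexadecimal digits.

XOR the bytes together:
  start with 0x8A
  0x8A ⊕ 0x0A = 0x80
  0x80 ⊕ 0x69 = 0xE9
  0xE9 ⊕ 0xBD = 0x54
  0x54 ⊕ 0x6C = 0x38
  0x38 ⊕ 0xE6 = 0xDE

DE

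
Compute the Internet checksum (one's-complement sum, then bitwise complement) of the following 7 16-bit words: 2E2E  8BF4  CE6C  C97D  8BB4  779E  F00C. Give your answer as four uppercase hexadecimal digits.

One's-complement addition (fold any carry out of bit 15 back into bit 0):
  0x2E2E + 0x8BF4 = 0x0BA22
  0xBA22 + 0xCE6C = 0x1888E → wrap carry → 0x888F
  0x888F + 0xC97D = 0x1520C → wrap carry → 0x520D
  0x520D + 0x8BB4 = 0x0DDC1
  0xDDC1 + 0x779E = 0x1555F → wrap carry → 0x5560
  0x5560 + 0xF00C = 0x1456C → wrap carry → 0x456D
One's-complement sum = 0x456D.
Checksum = ~0x456D & 0xFFFF = 0xBA92.

BA92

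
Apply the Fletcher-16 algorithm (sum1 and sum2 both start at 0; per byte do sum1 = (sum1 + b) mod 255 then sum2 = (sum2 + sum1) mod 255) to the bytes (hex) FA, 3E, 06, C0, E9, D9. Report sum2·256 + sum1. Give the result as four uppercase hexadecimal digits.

21C3

Running sums (mod 255):
  after byte 0 (FA): sum1=250, sum2=250
  after byte 1 (3E): sum1=57, sum2=52
  after byte 2 (06): sum1=63, sum2=115
  after byte 3 (C0): sum1=0, sum2=115
  after byte 4 (E9): sum1=233, sum2=93
  after byte 5 (D9): sum1=195, sum2=33
Checksum = sum2·256 + sum1 = 33·256 + 195 = 8643 = 0x21C3.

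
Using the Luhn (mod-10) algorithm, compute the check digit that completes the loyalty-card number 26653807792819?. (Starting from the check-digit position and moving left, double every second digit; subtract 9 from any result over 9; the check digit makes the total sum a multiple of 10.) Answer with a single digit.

8

Partial digits right→left: 9 1 8 2 9 7 7 0 8 3 5 6 6 2
Double every second digit counting from the check-digit position (so the 1st, 3rd, 5th, ... of the partial from the right).
  doubled (with −9 where >9): 9 7 9 5 7 1 3 → sum 41
  kept as-is: 1 2 7 0 3 6 2 → sum 21
Total = 41 + 21 = 62.
Check digit = (10 − (62 mod 10)) mod 10 = 8.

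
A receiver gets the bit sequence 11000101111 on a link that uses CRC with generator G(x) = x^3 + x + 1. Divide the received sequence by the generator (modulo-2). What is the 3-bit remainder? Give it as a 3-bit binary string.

100

Modulo-2 division of 11000101111 by 1011:
  pos 0: 1100 XOR 1011 = 0111
  pos 1: 1110 XOR 1011 = 0101
  pos 2: 1011 XOR 1011 = 0000
  pos 7: 1111 XOR 1011 = 0100
Remainder = 100 (nonzero — an error is detected).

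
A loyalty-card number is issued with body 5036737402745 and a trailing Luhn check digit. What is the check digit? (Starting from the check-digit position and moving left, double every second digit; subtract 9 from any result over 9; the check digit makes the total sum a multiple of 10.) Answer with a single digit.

Partial digits right→left: 5 4 7 2 0 4 7 3 7 6 3 0 5
Double every second digit counting from the check-digit position (so the 1st, 3rd, 5th, ... of the partial from the right).
  doubled (with −9 where >9): 1 5 0 5 5 6 1 → sum 23
  kept as-is: 4 2 4 3 6 0 → sum 19
Total = 23 + 19 = 42.
Check digit = (10 − (42 mod 10)) mod 10 = 8.

8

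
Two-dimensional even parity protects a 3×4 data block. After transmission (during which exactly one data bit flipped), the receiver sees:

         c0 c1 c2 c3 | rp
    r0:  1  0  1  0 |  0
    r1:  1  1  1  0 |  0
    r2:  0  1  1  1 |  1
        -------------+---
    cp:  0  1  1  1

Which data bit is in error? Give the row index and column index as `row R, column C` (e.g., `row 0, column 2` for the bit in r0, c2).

Recompute each row's even parity and compare to rp:
  r0: data parity 0, sent rp 0 → ok
  r1: data parity 1, sent rp 0 → mismatch
  r2: data parity 1, sent rp 1 → ok
Recompute each column's even parity and compare to cp:
  c0: data parity 0, sent cp 0 → ok
  c1: data parity 0, sent cp 1 → mismatch
  c2: data parity 1, sent cp 1 → ok
  c3: data parity 1, sent cp 1 → ok
Exactly one row (r1) and one column (c1) fail → the flipped bit is at their intersection.

row 1, column 1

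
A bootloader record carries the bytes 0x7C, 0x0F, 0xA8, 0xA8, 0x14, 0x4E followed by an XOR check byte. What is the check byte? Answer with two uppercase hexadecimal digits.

29

XOR the bytes together:
  start with 0x7C
  0x7C ⊕ 0x0F = 0x73
  0x73 ⊕ 0xA8 = 0xDB
  0xDB ⊕ 0xA8 = 0x73
  0x73 ⊕ 0x14 = 0x67
  0x67 ⊕ 0x4E = 0x29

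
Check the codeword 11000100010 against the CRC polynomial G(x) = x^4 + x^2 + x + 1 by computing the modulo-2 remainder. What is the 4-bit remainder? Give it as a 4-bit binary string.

Modulo-2 division of 11000100010 by 10111:
  pos 0: 11000 XOR 10111 = 01111
  pos 1: 11111 XOR 10111 = 01000
  pos 2: 10000 XOR 10111 = 00111
  pos 4: 11100 XOR 10111 = 01011
  pos 5: 10111 XOR 10111 = 00000
Remainder = 0000 (zero — the frame passes the CRC check).

0000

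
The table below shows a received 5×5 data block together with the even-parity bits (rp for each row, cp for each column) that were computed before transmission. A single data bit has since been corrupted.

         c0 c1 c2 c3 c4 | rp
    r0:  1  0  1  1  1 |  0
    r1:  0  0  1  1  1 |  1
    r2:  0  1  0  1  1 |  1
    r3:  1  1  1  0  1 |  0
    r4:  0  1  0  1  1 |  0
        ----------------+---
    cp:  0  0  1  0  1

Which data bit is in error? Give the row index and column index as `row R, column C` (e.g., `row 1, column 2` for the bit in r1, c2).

Recompute each row's even parity and compare to rp:
  r0: data parity 0, sent rp 0 → ok
  r1: data parity 1, sent rp 1 → ok
  r2: data parity 1, sent rp 1 → ok
  r3: data parity 0, sent rp 0 → ok
  r4: data parity 1, sent rp 0 → mismatch
Recompute each column's even parity and compare to cp:
  c0: data parity 0, sent cp 0 → ok
  c1: data parity 1, sent cp 0 → mismatch
  c2: data parity 1, sent cp 1 → ok
  c3: data parity 0, sent cp 0 → ok
  c4: data parity 1, sent cp 1 → ok
Exactly one row (r4) and one column (c1) fail → the flipped bit is at their intersection.

row 4, column 1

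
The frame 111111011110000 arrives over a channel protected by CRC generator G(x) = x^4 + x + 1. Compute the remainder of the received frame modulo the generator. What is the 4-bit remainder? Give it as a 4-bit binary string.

1010

Modulo-2 division of 111111011110000 by 10011:
  pos 0: 11111 XOR 10011 = 01100
  pos 1: 11001 XOR 10011 = 01010
  pos 2: 10100 XOR 10011 = 00111
  pos 4: 11111 XOR 10011 = 01100
  pos 5: 11001 XOR 10011 = 01010
  pos 6: 10101 XOR 10011 = 00110
  pos 8: 11000 XOR 10011 = 01011
  pos 9: 10110 XOR 10011 = 00101
Remainder = 1010 (nonzero — an error is detected).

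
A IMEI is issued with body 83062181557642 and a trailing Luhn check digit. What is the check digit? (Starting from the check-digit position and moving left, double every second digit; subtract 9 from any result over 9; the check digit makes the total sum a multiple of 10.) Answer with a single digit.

Partial digits right→left: 2 4 6 7 5 5 1 8 1 2 6 0 3 8
Double every second digit counting from the check-digit position (so the 1st, 3rd, 5th, ... of the partial from the right).
  doubled (with −9 where >9): 4 3 1 2 2 3 6 → sum 21
  kept as-is: 4 7 5 8 2 0 8 → sum 34
Total = 21 + 34 = 55.
Check digit = (10 − (55 mod 10)) mod 10 = 5.

5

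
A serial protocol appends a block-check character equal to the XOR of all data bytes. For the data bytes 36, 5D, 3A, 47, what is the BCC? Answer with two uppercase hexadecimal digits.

XOR the bytes together:
  start with 0x36
  0x36 ⊕ 0x5D = 0x6B
  0x6B ⊕ 0x3A = 0x51
  0x51 ⊕ 0x47 = 0x16

16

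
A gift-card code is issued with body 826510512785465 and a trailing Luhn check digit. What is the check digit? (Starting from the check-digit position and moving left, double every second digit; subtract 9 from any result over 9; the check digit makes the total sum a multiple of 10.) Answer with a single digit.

1

Partial digits right→left: 5 6 4 5 8 7 2 1 5 0 1 5 6 2 8
Double every second digit counting from the check-digit position (so the 1st, 3rd, 5th, ... of the partial from the right).
  doubled (with −9 where >9): 1 8 7 4 1 2 3 7 → sum 33
  kept as-is: 6 5 7 1 0 5 2 → sum 26
Total = 33 + 26 = 59.
Check digit = (10 − (59 mod 10)) mod 10 = 1.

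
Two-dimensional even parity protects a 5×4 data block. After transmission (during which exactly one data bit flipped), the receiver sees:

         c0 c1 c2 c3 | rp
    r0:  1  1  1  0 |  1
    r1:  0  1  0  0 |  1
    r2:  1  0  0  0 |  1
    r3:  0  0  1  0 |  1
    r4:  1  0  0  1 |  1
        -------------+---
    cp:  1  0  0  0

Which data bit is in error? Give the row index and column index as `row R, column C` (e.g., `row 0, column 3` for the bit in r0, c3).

row 4, column 3

Recompute each row's even parity and compare to rp:
  r0: data parity 1, sent rp 1 → ok
  r1: data parity 1, sent rp 1 → ok
  r2: data parity 1, sent rp 1 → ok
  r3: data parity 1, sent rp 1 → ok
  r4: data parity 0, sent rp 1 → mismatch
Recompute each column's even parity and compare to cp:
  c0: data parity 1, sent cp 1 → ok
  c1: data parity 0, sent cp 0 → ok
  c2: data parity 0, sent cp 0 → ok
  c3: data parity 1, sent cp 0 → mismatch
Exactly one row (r4) and one column (c3) fail → the flipped bit is at their intersection.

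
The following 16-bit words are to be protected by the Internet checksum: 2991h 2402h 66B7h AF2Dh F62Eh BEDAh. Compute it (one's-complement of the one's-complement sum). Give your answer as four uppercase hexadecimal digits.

One's-complement addition (fold any carry out of bit 15 back into bit 0):
  0x2991 + 0x2402 = 0x04D93
  0x4D93 + 0x66B7 = 0x0B44A
  0xB44A + 0xAF2D = 0x16377 → wrap carry → 0x6378
  0x6378 + 0xF62E = 0x159A6 → wrap carry → 0x59A7
  0x59A7 + 0xBEDA = 0x11881 → wrap carry → 0x1882
One's-complement sum = 0x1882.
Checksum = ~0x1882 & 0xFFFF = 0xE77D.

E77D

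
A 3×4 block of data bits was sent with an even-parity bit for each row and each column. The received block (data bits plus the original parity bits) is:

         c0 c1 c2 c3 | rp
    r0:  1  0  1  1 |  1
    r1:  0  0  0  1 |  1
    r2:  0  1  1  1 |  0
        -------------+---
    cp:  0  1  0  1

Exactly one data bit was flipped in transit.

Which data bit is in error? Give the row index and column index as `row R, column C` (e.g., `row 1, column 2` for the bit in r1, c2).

Recompute each row's even parity and compare to rp:
  r0: data parity 1, sent rp 1 → ok
  r1: data parity 1, sent rp 1 → ok
  r2: data parity 1, sent rp 0 → mismatch
Recompute each column's even parity and compare to cp:
  c0: data parity 1, sent cp 0 → mismatch
  c1: data parity 1, sent cp 1 → ok
  c2: data parity 0, sent cp 0 → ok
  c3: data parity 1, sent cp 1 → ok
Exactly one row (r2) and one column (c0) fail → the flipped bit is at their intersection.

row 2, column 0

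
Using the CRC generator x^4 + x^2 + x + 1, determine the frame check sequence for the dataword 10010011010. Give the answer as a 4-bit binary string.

Append 4 zeros: 100100110100000. Divide by 10111 (XOR where the leading bit is 1):
  pos 0: 10010 XOR 10111 = 00101
  pos 2: 10101 XOR 10111 = 00010
  pos 5: 10101 XOR 10111 = 00010
  pos 8: 10000 XOR 10111 = 00111
  pos 10: 11100 XOR 10111 = 01011
Remainder (last 4 bits) = 1011. This is the CRC / FCS.

1011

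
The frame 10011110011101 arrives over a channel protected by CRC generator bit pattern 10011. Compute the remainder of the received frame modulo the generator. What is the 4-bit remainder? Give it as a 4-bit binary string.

0000

Modulo-2 division of 10011110011101 by 10011:
  pos 0: 10011 XOR 10011 = 00000
  pos 5: 11001 XOR 10011 = 01010
  pos 6: 10101 XOR 10011 = 00110
  pos 8: 11010 XOR 10011 = 01001
  pos 9: 10011 XOR 10011 = 00000
Remainder = 0000 (zero — the frame passes the CRC check).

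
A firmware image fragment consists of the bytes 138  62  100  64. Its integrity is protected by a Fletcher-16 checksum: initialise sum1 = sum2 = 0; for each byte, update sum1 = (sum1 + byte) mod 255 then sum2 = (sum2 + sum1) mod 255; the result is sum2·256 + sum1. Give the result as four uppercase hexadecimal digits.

Running sums (mod 255):
  after byte 0 (138): sum1=138, sum2=138
  after byte 1 (62): sum1=200, sum2=83
  after byte 2 (100): sum1=45, sum2=128
  after byte 3 (64): sum1=109, sum2=237
Checksum = sum2·256 + sum1 = 237·256 + 109 = 60781 = 0xED6D.

ED6D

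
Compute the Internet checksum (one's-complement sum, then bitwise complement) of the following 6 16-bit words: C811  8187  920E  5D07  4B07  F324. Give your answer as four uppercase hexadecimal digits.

8924

One's-complement addition (fold any carry out of bit 15 back into bit 0):
  0xC811 + 0x8187 = 0x14998 → wrap carry → 0x4999
  0x4999 + 0x920E = 0x0DBA7
  0xDBA7 + 0x5D07 = 0x138AE → wrap carry → 0x38AF
  0x38AF + 0x4B07 = 0x083B6
  0x83B6 + 0xF324 = 0x176DA → wrap carry → 0x76DB
One's-complement sum = 0x76DB.
Checksum = ~0x76DB & 0xFFFF = 0x8924.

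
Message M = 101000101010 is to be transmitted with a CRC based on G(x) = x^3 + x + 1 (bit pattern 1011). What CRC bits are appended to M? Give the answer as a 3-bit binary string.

Append 3 zeros: 101000101010000. Divide by 1011 (XOR where the leading bit is 1):
  pos 0: 1010 XOR 1011 = 0001
  pos 3: 1001 XOR 1011 = 0010
  pos 5: 1001 XOR 1011 = 0010
  pos 7: 1001 XOR 1011 = 0010
  pos 9: 1000 XOR 1011 = 0011
  pos 11: 1100 XOR 1011 = 0111
Remainder (last 3 bits) = 111. This is the CRC / FCS.

111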